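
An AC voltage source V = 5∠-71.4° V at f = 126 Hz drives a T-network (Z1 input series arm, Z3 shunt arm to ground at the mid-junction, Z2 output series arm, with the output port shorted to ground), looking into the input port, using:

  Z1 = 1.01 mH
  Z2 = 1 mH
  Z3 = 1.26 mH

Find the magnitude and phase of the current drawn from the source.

Step 1 — Angular frequency: ω = 2π·f = 2π·126 = 791.7 rad/s.
Step 2 — Component impedances:
  Z1: Z = jωL = j·791.7·0.00101 = 0 + j0.7996 Ω
  Z2: Z = jωL = j·791.7·0.001 = 0 + j0.7917 Ω
  Z3: Z = jωL = j·791.7·0.00126 = 0 + j0.9975 Ω
Step 3 — With the output port shorted to ground, the output series arm Z2 runs from the junction to ground; the shunt arm Z3 also runs from the junction to ground. They appear in parallel: Z3 || Z2 = 0 + j0.4414 Ω.
Step 4 — Series with input arm Z1: Z_in = Z1 + (Z3 || Z2) = 0 + j1.241 Ω = 1.241∠90.0° Ω.
Step 5 — Source phasor: V = 5∠-71.4° V = 1.595 - j4.739 V.
Step 6 — Ohm's law: I = V / Z_total = (1.595 - j4.739) / (0 + j1.241) = -3.819 - j1.285 A.
Step 7 — Convert to polar: |I| = 4.029 A, ∠I = -161.4°.

I = 4.029∠-161.4° A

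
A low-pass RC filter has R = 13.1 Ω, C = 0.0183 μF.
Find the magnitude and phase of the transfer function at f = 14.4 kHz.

Step 1 — Angular frequency: ω = 2π·1.44e+04 = 9.048e+04 rad/s.
Step 2 — Transfer function: H(jω) = 1/(1 + jωRC).
Step 3 — Denominator: 1 + jωRC = 1 + j·9.048e+04·13.1·1.83e-08 = 1 + j0.02169.
Step 4 — H = 0.9995 - j0.02168.
Step 5 — Magnitude: |H| = 0.9998 (-0.0 dB); phase: φ = -1.2°.

|H| = 0.9998 (-0.0 dB), φ = -1.2°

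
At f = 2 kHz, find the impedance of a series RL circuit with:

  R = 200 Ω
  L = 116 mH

Step 1 — Angular frequency: ω = 2π·f = 2π·2000 = 1.257e+04 rad/s.
Step 2 — Component impedances:
  R: Z = R = 200 Ω
  L: Z = jωL = j·1.257e+04·0.116 = 0 + j1458 Ω
Step 3 — Series combination: Z_total = R + L = 200 + j1458 Ω = 1471∠82.2° Ω.

Z = 200 + j1458 Ω = 1471∠82.2° Ω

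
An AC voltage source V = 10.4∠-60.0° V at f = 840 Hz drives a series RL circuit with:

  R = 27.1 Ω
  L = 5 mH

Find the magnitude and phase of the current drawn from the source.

Step 1 — Angular frequency: ω = 2π·f = 2π·840 = 5278 rad/s.
Step 2 — Component impedances:
  R: Z = R = 27.1 Ω
  L: Z = jωL = j·5278·0.005 = 0 + j26.39 Ω
Step 3 — Series combination: Z_total = R + L = 27.1 + j26.39 Ω = 37.83∠44.2° Ω.
Step 4 — Source phasor: V = 10.4∠-60.0° V = 5.2 - j9.007 V.
Step 5 — Ohm's law: I = V / Z_total = (5.2 - j9.007) / (27.1 + j26.39) = -0.06763 - j0.2665 A.
Step 6 — Convert to polar: |I| = 0.2749 A, ∠I = -104.2°.

I = 0.2749∠-104.2° A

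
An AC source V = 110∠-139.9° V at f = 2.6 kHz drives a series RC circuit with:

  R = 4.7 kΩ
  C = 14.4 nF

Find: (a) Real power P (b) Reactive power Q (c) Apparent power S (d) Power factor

Step 1 — Angular frequency: ω = 2π·f = 2π·2600 = 1.634e+04 rad/s.
Step 2 — Component impedances:
  R: Z = R = 4700 Ω
  C: Z = 1/(jωC) = -j/(ω·C) = 0 - j4251 Ω
Step 3 — Series combination: Z_total = R + C = 4700 - j4251 Ω = 6337∠-42.1° Ω.
Step 4 — Source phasor: V = 110∠-139.9° V = -84.14 - j70.85 V.
Step 5 — Current: I = V / Z = -0.002347 - j0.0172 A = 0.01736∠-97.8° A.
Step 6 — Complex power: S = V·I* = 1.416 - j1.281 VA.
Step 7 — Real power: P = Re(S) = 1.416 W.
Step 8 — Reactive power: Q = Im(S) = -1.281 VAR.
Step 9 — Apparent power: |S| = 1.909 VA.
Step 10 — Power factor: PF = P/|S| = 0.7416 (leading).

(a) P = 1.416 W  (b) Q = -1.281 VAR  (c) S = 1.909 VA  (d) PF = 0.7416 (leading)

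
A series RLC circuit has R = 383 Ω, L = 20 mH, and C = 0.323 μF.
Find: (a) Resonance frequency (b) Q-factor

Step 1 — Resonance condition Im(Z)=0 gives ω₀ = 1/√(LC).
Step 2 — ω₀ = 1/√(0.02·3.23e-07) = 1.244e+04 rad/s.
Step 3 — f₀ = ω₀/(2π) = 1980 Hz.
Step 4 — Series Q: Q = ω₀L/R = 1.244e+04·0.02/383 = 0.6497.

(a) f₀ = 1980 Hz  (b) Q = 0.6497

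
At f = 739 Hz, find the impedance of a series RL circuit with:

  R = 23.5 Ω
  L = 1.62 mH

Step 1 — Angular frequency: ω = 2π·f = 2π·739 = 4643 rad/s.
Step 2 — Component impedances:
  R: Z = R = 23.5 Ω
  L: Z = jωL = j·4643·0.00162 = 0 + j7.522 Ω
Step 3 — Series combination: Z_total = R + L = 23.5 + j7.522 Ω = 24.67∠17.7° Ω.

Z = 23.5 + j7.522 Ω = 24.67∠17.7° Ω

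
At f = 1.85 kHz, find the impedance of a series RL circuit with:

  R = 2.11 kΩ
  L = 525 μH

Step 1 — Angular frequency: ω = 2π·f = 2π·1850 = 1.162e+04 rad/s.
Step 2 — Component impedances:
  R: Z = R = 2110 Ω
  L: Z = jωL = j·1.162e+04·0.000525 = 0 + j6.103 Ω
Step 3 — Series combination: Z_total = R + L = 2110 + j6.103 Ω = 2110∠0.2° Ω.

Z = 2110 + j6.103 Ω = 2110∠0.2° Ω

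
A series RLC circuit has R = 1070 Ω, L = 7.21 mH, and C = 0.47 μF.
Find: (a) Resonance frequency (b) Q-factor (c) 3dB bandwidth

Step 1 — Resonance: ω₀ = 1/√(LC) = 1/√(0.00721·4.7e-07) = 1.718e+04 rad/s.
Step 2 — f₀ = ω₀/(2π) = 2734 Hz.
Step 3 — Series Q: Q = ω₀L/R = 1.718e+04·0.00721/1070 = 0.1158.
Step 4 — Bandwidth: Δω = ω₀/Q = 1.484e+05 rad/s; BW = Δω/(2π) = 2.362e+04 Hz.

(a) f₀ = 2734 Hz  (b) Q = 0.1158  (c) BW = 2.362e+04 Hz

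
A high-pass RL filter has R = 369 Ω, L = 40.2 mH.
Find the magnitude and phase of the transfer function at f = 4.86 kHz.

Step 1 — Angular frequency: ω = 2π·4860 = 3.054e+04 rad/s.
Step 2 — Transfer function: H(jω) = jωL/(R + jωL).
Step 3 — Numerator jωL = j·1228; denominator R + jωL = 369 + j1228.
Step 4 — H = 0.9171 + j0.2757.
Step 5 — Magnitude: |H| = 0.9577 (-0.4 dB); phase: φ = 16.7°.

|H| = 0.9577 (-0.4 dB), φ = 16.7°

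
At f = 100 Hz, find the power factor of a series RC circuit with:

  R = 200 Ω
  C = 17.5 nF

Step 1 — Angular frequency: ω = 2π·f = 2π·100 = 628.3 rad/s.
Step 2 — Component impedances:
  R: Z = R = 200 Ω
  C: Z = 1/(jωC) = -j/(ω·C) = 0 - j9.095e+04 Ω
Step 3 — Series combination: Z_total = R + C = 200 - j9.095e+04 Ω = 9.095e+04∠-89.9° Ω.
Step 4 — Power factor: PF = cos(φ) = Re(Z)/|Z| = 200/9.095e+04 = 0.002199.
Step 5 — Type: Im(Z) = -9.095e+04 ⇒ leading (phase φ = -89.9°).

PF = 0.002199 (leading, φ = -89.9°)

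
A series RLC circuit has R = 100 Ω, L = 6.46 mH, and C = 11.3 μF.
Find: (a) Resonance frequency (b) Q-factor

Step 1 — Resonance condition Im(Z)=0 gives ω₀ = 1/√(LC).
Step 2 — ω₀ = 1/√(0.00646·1.13e-05) = 3701 rad/s.
Step 3 — f₀ = ω₀/(2π) = 589.1 Hz.
Step 4 — Series Q: Q = ω₀L/R = 3701·0.00646/100 = 0.2391.

(a) f₀ = 589.1 Hz  (b) Q = 0.2391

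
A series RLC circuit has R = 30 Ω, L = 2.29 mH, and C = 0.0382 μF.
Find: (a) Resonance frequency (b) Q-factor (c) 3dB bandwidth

Step 1 — Resonance condition Im(Z)=0 gives ω₀ = 1/√(LC).
Step 2 — ω₀ = 1/√(0.00229·3.82e-08) = 1.069e+05 rad/s.
Step 3 — f₀ = ω₀/(2π) = 1.702e+04 Hz.
Step 4 — Series Q: Q = ω₀L/R = 1.069e+05·0.00229/30 = 8.161.
Step 5 — 3dB bandwidth: Δω = ω₀/Q = 1.31e+04 rad/s; BW = Δω/(2π) = 2085 Hz.

(a) f₀ = 1.702e+04 Hz  (b) Q = 8.161  (c) BW = 2085 Hz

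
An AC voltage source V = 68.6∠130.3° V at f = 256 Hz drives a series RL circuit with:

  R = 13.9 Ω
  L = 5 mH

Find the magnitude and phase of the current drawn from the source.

Step 1 — Angular frequency: ω = 2π·f = 2π·256 = 1608 rad/s.
Step 2 — Component impedances:
  R: Z = R = 13.9 Ω
  L: Z = jωL = j·1608·0.005 = 0 + j8.042 Ω
Step 3 — Series combination: Z_total = R + L = 13.9 + j8.042 Ω = 16.06∠30.1° Ω.
Step 4 — Source phasor: V = 68.6∠130.3° V = -44.37 + j52.32 V.
Step 5 — Ohm's law: I = V / Z_total = (-44.37 + j52.32) / (13.9 + j8.042) = -0.7599 + j4.204 A.
Step 6 — Convert to polar: |I| = 4.272 A, ∠I = 100.2°.

I = 4.272∠100.2° A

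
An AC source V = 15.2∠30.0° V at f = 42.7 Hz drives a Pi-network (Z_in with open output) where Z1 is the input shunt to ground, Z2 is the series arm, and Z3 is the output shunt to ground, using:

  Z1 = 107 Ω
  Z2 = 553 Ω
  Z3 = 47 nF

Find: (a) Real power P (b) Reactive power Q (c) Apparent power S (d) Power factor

Step 1 — Angular frequency: ω = 2π·f = 2π·42.7 = 268.3 rad/s.
Step 2 — Component impedances:
  Z1: Z = R = 107 Ω
  Z2: Z = R = 553 Ω
  Z3: Z = 1/(jωC) = -j/(ω·C) = 0 - j7.93e+04 Ω
Step 3 — With open output, the series arm Z2 and the output shunt Z3 appear in series to ground: Z2 + Z3 = 553 - j7.93e+04 Ω.
Step 4 — Parallel with input shunt Z1: Z_in = Z1 || (Z2 + Z3) = 107 - j0.1444 Ω = 107∠-0.1° Ω.
Step 5 — Source phasor: V = 15.2∠30.0° V = 13.16 + j7.6 V.
Step 6 — Current: I = V / Z = 0.1229 + j0.07119 A = 0.1421∠30.1° A.
Step 7 — Complex power: S = V·I* = 2.159 - j0.002913 VA.
Step 8 — Real power: P = Re(S) = 2.159 W.
Step 9 — Reactive power: Q = Im(S) = -0.002913 VAR.
Step 10 — Apparent power: |S| = 2.159 VA.
Step 11 — Power factor: PF = P/|S| = 1 (leading).

(a) P = 2.159 W  (b) Q = -0.002913 VAR  (c) S = 2.159 VA  (d) PF = 1 (leading)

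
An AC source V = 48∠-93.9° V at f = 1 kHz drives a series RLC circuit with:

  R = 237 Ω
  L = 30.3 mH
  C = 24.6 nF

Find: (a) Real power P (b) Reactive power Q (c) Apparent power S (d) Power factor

Step 1 — Angular frequency: ω = 2π·f = 2π·1000 = 6283 rad/s.
Step 2 — Component impedances:
  R: Z = R = 237 Ω
  L: Z = jωL = j·6283·0.0303 = 0 + j190.4 Ω
  C: Z = 1/(jωC) = -j/(ω·C) = 0 - j6470 Ω
Step 3 — Series combination: Z_total = R + L + C = 237 - j6279 Ω = 6284∠-87.8° Ω.
Step 4 — Source phasor: V = 48∠-93.9° V = -3.265 - j47.89 V.
Step 5 — Current: I = V / Z = 0.007596 - j0.0008066 A = 0.007639∠-6.1° A.
Step 6 — Complex power: S = V·I* = 0.01383 - j0.3664 VA.
Step 7 — Real power: P = Re(S) = 0.01383 W.
Step 8 — Reactive power: Q = Im(S) = -0.3664 VAR.
Step 9 — Apparent power: |S| = 0.3667 VA.
Step 10 — Power factor: PF = P/|S| = 0.03772 (leading).

(a) P = 0.01383 W  (b) Q = -0.3664 VAR  (c) S = 0.3667 VA  (d) PF = 0.03772 (leading)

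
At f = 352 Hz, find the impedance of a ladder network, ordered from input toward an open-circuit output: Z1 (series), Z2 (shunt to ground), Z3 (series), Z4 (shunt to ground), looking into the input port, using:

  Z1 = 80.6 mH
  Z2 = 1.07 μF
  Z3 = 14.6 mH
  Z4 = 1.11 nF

Step 1 — Angular frequency: ω = 2π·f = 2π·352 = 2212 rad/s.
Step 2 — Component impedances:
  Z1: Z = jωL = j·2212·0.0806 = 0 + j178.3 Ω
  Z2: Z = 1/(jωC) = -j/(ω·C) = 0 - j422.6 Ω
  Z3: Z = jωL = j·2212·0.0146 = 0 + j32.29 Ω
  Z4: Z = 1/(jωC) = -j/(ω·C) = 0 - j4.073e+05 Ω
Step 3 — Ladder network (open output): work backward from the far end, alternating series and parallel combinations. Z_in = 0 - j243.9 Ω = 243.9∠-90.0° Ω.

Z = 0 - j243.9 Ω = 243.9∠-90.0° Ω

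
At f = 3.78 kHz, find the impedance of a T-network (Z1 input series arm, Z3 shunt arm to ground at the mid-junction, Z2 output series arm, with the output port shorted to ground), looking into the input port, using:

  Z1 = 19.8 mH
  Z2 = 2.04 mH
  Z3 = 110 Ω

Step 1 — Angular frequency: ω = 2π·f = 2π·3780 = 2.375e+04 rad/s.
Step 2 — Component impedances:
  Z1: Z = jωL = j·2.375e+04·0.0198 = 0 + j470.3 Ω
  Z2: Z = jωL = j·2.375e+04·0.00204 = 0 + j48.45 Ω
  Z3: Z = R = 110 Ω
Step 3 — With the output port shorted to ground, the output series arm Z2 runs from the junction to ground; the shunt arm Z3 also runs from the junction to ground. They appear in parallel: Z3 || Z2 = 17.87 + j40.58 Ω.
Step 4 — Series with input arm Z1: Z_in = Z1 + (Z3 || Z2) = 17.87 + j510.8 Ω = 511.1∠88.0° Ω.

Z = 17.87 + j510.8 Ω = 511.1∠88.0° Ω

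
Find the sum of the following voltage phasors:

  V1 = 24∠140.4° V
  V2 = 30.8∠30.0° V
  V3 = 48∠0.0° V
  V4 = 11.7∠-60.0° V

Step 1 — Convert each phasor to rectangular form:
  V1 = 24·(cos(140.4°) + j·sin(140.4°)) = -18.49 + j15.3 V
  V2 = 30.8·(cos(30.0°) + j·sin(30.0°)) = 26.67 + j15.4 V
  V3 = 48·(cos(0.0°) + j·sin(0.0°)) = 48 V
  V4 = 11.7·(cos(-60.0°) + j·sin(-60.0°)) = 5.85 - j10.13 V
Step 2 — Sum components: V_total = 62.03 + j20.57 V.
Step 3 — Convert to polar: |V_total| = 65.35 V, ∠V_total = 18.3°.

V_total = 65.35∠18.3° V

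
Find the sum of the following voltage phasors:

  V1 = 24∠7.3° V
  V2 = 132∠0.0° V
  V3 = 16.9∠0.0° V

Step 1 — Convert each phasor to rectangular form:
  V1 = 24·(cos(7.3°) + j·sin(7.3°)) = 23.81 + j3.05 V
  V2 = 132·(cos(0.0°) + j·sin(0.0°)) = 132 V
  V3 = 16.9·(cos(0.0°) + j·sin(0.0°)) = 16.9 V
Step 2 — Sum components: V_total = 172.7 + j3.05 V.
Step 3 — Convert to polar: |V_total| = 172.7 V, ∠V_total = 1.0°.

V_total = 172.7∠1.0° V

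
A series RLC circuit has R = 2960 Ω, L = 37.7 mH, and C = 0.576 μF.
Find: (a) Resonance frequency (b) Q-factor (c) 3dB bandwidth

Step 1 — Resonance: ω₀ = 1/√(LC) = 1/√(0.0377·5.76e-07) = 6786 rad/s.
Step 2 — f₀ = ω₀/(2π) = 1080 Hz.
Step 3 — Series Q: Q = ω₀L/R = 6786·0.0377/2960 = 0.08643.
Step 4 — Bandwidth: Δω = ω₀/Q = 7.851e+04 rad/s; BW = Δω/(2π) = 1.25e+04 Hz.

(a) f₀ = 1080 Hz  (b) Q = 0.08643  (c) BW = 1.25e+04 Hz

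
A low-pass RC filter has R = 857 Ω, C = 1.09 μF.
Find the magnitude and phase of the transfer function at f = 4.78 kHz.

Step 1 — Angular frequency: ω = 2π·4780 = 3.003e+04 rad/s.
Step 2 — Transfer function: H(jω) = 1/(1 + jωRC).
Step 3 — Denominator: 1 + jωRC = 1 + j·3.003e+04·857·1.09e-06 = 1 + j28.06.
Step 4 — H = 0.001269 - j0.0356.
Step 5 — Magnitude: |H| = 0.03562 (-29.0 dB); phase: φ = -88.0°.

|H| = 0.03562 (-29.0 dB), φ = -88.0°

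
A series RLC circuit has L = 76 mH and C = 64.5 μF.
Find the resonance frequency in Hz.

Step 1 — Resonance condition Im(Z)=0 gives ω₀ = 1/√(LC).
Step 2 — ω₀ = 1/√(0.076·6.45e-05) = 451.7 rad/s.
Step 3 — f₀ = ω₀/(2π) = 71.88 Hz.

f₀ = 71.88 Hz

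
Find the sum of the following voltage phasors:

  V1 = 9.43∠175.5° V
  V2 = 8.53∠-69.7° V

Step 1 — Convert each phasor to rectangular form:
  V1 = 9.43·(cos(175.5°) + j·sin(175.5°)) = -9.401 + j0.7399 V
  V2 = 8.53·(cos(-69.7°) + j·sin(-69.7°)) = 2.959 - j8 V
Step 2 — Sum components: V_total = -6.442 - j7.26 V.
Step 3 — Convert to polar: |V_total| = 9.706 V, ∠V_total = -131.6°.

V_total = 9.706∠-131.6° V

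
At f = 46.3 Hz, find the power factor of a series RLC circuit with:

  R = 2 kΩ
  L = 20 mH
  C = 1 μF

Step 1 — Angular frequency: ω = 2π·f = 2π·46.3 = 290.9 rad/s.
Step 2 — Component impedances:
  R: Z = R = 2000 Ω
  L: Z = jωL = j·290.9·0.02 = 0 + j5.818 Ω
  C: Z = 1/(jωC) = -j/(ω·C) = 0 - j3437 Ω
Step 3 — Series combination: Z_total = R + L + C = 2000 - j3432 Ω = 3972∠-59.8° Ω.
Step 4 — Power factor: PF = cos(φ) = Re(Z)/|Z| = 2000/3972 = 0.5035.
Step 5 — Type: Im(Z) = -3432 ⇒ leading (phase φ = -59.8°).

PF = 0.5035 (leading, φ = -59.8°)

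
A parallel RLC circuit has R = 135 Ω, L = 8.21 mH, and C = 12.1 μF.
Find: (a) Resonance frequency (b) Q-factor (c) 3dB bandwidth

Step 1 — Resonance: ω₀ = 1/√(LC) = 1/√(0.00821·1.21e-05) = 3173 rad/s.
Step 2 — f₀ = ω₀/(2π) = 505 Hz.
Step 3 — Parallel Q: Q = R/(ω₀L) = 135/(3173·0.00821) = 5.183.
Step 4 — Bandwidth: Δω = ω₀/Q = 612.2 rad/s; BW = Δω/(2π) = 97.43 Hz.

(a) f₀ = 505 Hz  (b) Q = 5.183  (c) BW = 97.43 Hz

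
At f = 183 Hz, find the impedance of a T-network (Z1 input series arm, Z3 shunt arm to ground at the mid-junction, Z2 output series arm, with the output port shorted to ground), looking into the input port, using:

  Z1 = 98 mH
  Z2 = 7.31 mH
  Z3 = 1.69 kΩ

Step 1 — Angular frequency: ω = 2π·f = 2π·183 = 1150 rad/s.
Step 2 — Component impedances:
  Z1: Z = jωL = j·1150·0.098 = 0 + j112.7 Ω
  Z2: Z = jωL = j·1150·0.00731 = 0 + j8.405 Ω
  Z3: Z = R = 1690 Ω
Step 3 — With the output port shorted to ground, the output series arm Z2 runs from the junction to ground; the shunt arm Z3 also runs from the junction to ground. They appear in parallel: Z3 || Z2 = 0.0418 + j8.405 Ω.
Step 4 — Series with input arm Z1: Z_in = Z1 + (Z3 || Z2) = 0.0418 + j121.1 Ω = 121.1∠90.0° Ω.

Z = 0.0418 + j121.1 Ω = 121.1∠90.0° Ω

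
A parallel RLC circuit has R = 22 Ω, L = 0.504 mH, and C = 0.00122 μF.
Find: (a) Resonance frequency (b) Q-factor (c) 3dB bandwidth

Step 1 — Resonance: ω₀ = 1/√(LC) = 1/√(0.000504·1.22e-09) = 1.275e+06 rad/s.
Step 2 — f₀ = ω₀/(2π) = 2.03e+05 Hz.
Step 3 — Parallel Q: Q = R/(ω₀L) = 22/(1.275e+06·0.000504) = 0.03423.
Step 4 — Bandwidth: Δω = ω₀/Q = 3.726e+07 rad/s; BW = Δω/(2π) = 5.93e+06 Hz.

(a) f₀ = 2.03e+05 Hz  (b) Q = 0.03423  (c) BW = 5.93e+06 Hz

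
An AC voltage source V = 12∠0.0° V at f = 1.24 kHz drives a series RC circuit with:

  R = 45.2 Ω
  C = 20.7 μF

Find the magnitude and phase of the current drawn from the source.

Step 1 — Angular frequency: ω = 2π·f = 2π·1240 = 7791 rad/s.
Step 2 — Component impedances:
  R: Z = R = 45.2 Ω
  C: Z = 1/(jωC) = -j/(ω·C) = 0 - j6.201 Ω
Step 3 — Series combination: Z_total = R + C = 45.2 - j6.201 Ω = 45.62∠-7.8° Ω.
Step 4 — Source phasor: V = 12∠0.0° V = 12 V.
Step 5 — Ohm's law: I = V / Z_total = (12) / (45.2 - j6.201) = 0.2606 + j0.03575 A.
Step 6 — Convert to polar: |I| = 0.263 A, ∠I = 7.8°.

I = 0.263∠7.8° A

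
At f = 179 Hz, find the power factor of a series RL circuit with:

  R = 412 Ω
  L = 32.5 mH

Step 1 — Angular frequency: ω = 2π·f = 2π·179 = 1125 rad/s.
Step 2 — Component impedances:
  R: Z = R = 412 Ω
  L: Z = jωL = j·1125·0.0325 = 0 + j36.55 Ω
Step 3 — Series combination: Z_total = R + L = 412 + j36.55 Ω = 413.6∠5.1° Ω.
Step 4 — Power factor: PF = cos(φ) = Re(Z)/|Z| = 412/413.6 = 0.9961.
Step 5 — Type: Im(Z) = 36.55 ⇒ lagging (phase φ = 5.1°).

PF = 0.9961 (lagging, φ = 5.1°)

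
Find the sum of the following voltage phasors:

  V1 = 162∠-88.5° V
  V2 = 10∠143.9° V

Step 1 — Convert each phasor to rectangular form:
  V1 = 162·(cos(-88.5°) + j·sin(-88.5°)) = 4.241 - j161.9 V
  V2 = 10·(cos(143.9°) + j·sin(143.9°)) = -8.08 + j5.892 V
Step 2 — Sum components: V_total = -3.839 - j156.1 V.
Step 3 — Convert to polar: |V_total| = 156.1 V, ∠V_total = -91.4°.

V_total = 156.1∠-91.4° V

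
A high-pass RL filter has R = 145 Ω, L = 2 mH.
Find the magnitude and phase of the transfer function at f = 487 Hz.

Step 1 — Angular frequency: ω = 2π·487 = 3060 rad/s.
Step 2 — Transfer function: H(jω) = jωL/(R + jωL).
Step 3 — Numerator jωL = j·6.12; denominator R + jωL = 145 + j6.12.
Step 4 — H = 0.001778 + j0.04213.
Step 5 — Magnitude: |H| = 0.04217 (-27.5 dB); phase: φ = 87.6°.

|H| = 0.04217 (-27.5 dB), φ = 87.6°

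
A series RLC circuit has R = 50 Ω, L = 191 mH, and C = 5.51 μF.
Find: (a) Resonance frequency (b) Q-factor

Step 1 — Resonance condition Im(Z)=0 gives ω₀ = 1/√(LC).
Step 2 — ω₀ = 1/√(0.191·5.51e-06) = 974.8 rad/s.
Step 3 — f₀ = ω₀/(2π) = 155.1 Hz.
Step 4 — Series Q: Q = ω₀L/R = 974.8·0.191/50 = 3.724.

(a) f₀ = 155.1 Hz  (b) Q = 3.724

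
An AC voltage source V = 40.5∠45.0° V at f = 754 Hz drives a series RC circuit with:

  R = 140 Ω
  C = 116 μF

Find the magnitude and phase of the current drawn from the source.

Step 1 — Angular frequency: ω = 2π·f = 2π·754 = 4738 rad/s.
Step 2 — Component impedances:
  R: Z = R = 140 Ω
  C: Z = 1/(jωC) = -j/(ω·C) = 0 - j1.82 Ω
Step 3 — Series combination: Z_total = R + C = 140 - j1.82 Ω = 140∠-0.7° Ω.
Step 4 — Source phasor: V = 40.5∠45.0° V = 28.64 + j28.64 V.
Step 5 — Ohm's law: I = V / Z_total = (28.64 + j28.64) / (140 - j1.82) = 0.2019 + j0.2072 A.
Step 6 — Convert to polar: |I| = 0.2893 A, ∠I = 45.7°.

I = 0.2893∠45.7° A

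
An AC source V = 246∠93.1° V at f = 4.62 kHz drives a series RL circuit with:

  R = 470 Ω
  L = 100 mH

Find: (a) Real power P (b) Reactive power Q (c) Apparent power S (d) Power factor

Step 1 — Angular frequency: ω = 2π·f = 2π·4620 = 2.903e+04 rad/s.
Step 2 — Component impedances:
  R: Z = R = 470 Ω
  L: Z = jωL = j·2.903e+04·0.1 = 0 + j2903 Ω
Step 3 — Series combination: Z_total = R + L = 470 + j2903 Ω = 2941∠80.8° Ω.
Step 4 — Source phasor: V = 246∠93.1° V = -13.3 + j245.6 V.
Step 5 — Current: I = V / Z = 0.08174 + j0.01782 A = 0.08366∠12.3° A.
Step 6 — Complex power: S = V·I* = 3.289 + j20.31 VA.
Step 7 — Real power: P = Re(S) = 3.289 W.
Step 8 — Reactive power: Q = Im(S) = 20.31 VAR.
Step 9 — Apparent power: |S| = 20.58 VA.
Step 10 — Power factor: PF = P/|S| = 0.1598 (lagging).

(a) P = 3.289 W  (b) Q = 20.31 VAR  (c) S = 20.58 VA  (d) PF = 0.1598 (lagging)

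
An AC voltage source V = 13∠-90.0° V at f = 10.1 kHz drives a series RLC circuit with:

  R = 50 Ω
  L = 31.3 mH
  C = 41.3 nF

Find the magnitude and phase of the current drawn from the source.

Step 1 — Angular frequency: ω = 2π·f = 2π·1.01e+04 = 6.346e+04 rad/s.
Step 2 — Component impedances:
  R: Z = R = 50 Ω
  L: Z = jωL = j·6.346e+04·0.0313 = 0 + j1986 Ω
  C: Z = 1/(jωC) = -j/(ω·C) = 0 - j381.5 Ω
Step 3 — Series combination: Z_total = R + L + C = 50 + j1605 Ω = 1606∠88.2° Ω.
Step 4 — Source phasor: V = 13∠-90.0° V = 0 - j13 V.
Step 5 — Ohm's law: I = V / Z_total = (0 - j13) / (50 + j1605) = -0.008093 - j0.0002522 A.
Step 6 — Convert to polar: |I| = 0.008097 A, ∠I = -178.2°.

I = 0.008097∠-178.2° A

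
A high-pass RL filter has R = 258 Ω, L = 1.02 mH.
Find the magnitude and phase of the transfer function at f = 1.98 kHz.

Step 1 — Angular frequency: ω = 2π·1980 = 1.244e+04 rad/s.
Step 2 — Transfer function: H(jω) = jωL/(R + jωL).
Step 3 — Numerator jωL = j·12.69; denominator R + jωL = 258 + j12.69.
Step 4 — H = 0.002413 + j0.04907.
Step 5 — Magnitude: |H| = 0.04912 (-26.2 dB); phase: φ = 87.2°.

|H| = 0.04912 (-26.2 dB), φ = 87.2°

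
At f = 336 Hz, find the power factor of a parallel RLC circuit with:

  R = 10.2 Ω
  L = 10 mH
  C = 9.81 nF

Step 1 — Angular frequency: ω = 2π·f = 2π·336 = 2111 rad/s.
Step 2 — Component impedances:
  R: Z = R = 10.2 Ω
  L: Z = jωL = j·2111·0.01 = 0 + j21.11 Ω
  C: Z = 1/(jωC) = -j/(ω·C) = 0 - j4.828e+04 Ω
Step 3 — Parallel combination: 1/Z_total = 1/R + 1/L + 1/C; Z_total = 8.271 + j3.994 Ω = 9.185∠25.8° Ω.
Step 4 — Power factor: PF = cos(φ) = Re(Z)/|Z| = 8.271/9.185 = 0.9005.
Step 5 — Type: Im(Z) = 3.994 ⇒ lagging (phase φ = 25.8°).

PF = 0.9005 (lagging, φ = 25.8°)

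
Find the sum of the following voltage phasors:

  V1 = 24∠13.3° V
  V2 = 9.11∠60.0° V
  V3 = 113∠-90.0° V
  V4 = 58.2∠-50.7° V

Step 1 — Convert each phasor to rectangular form:
  V1 = 24·(cos(13.3°) + j·sin(13.3°)) = 23.36 + j5.521 V
  V2 = 9.11·(cos(60.0°) + j·sin(60.0°)) = 4.555 + j7.889 V
  V3 = 113·(cos(-90.0°) + j·sin(-90.0°)) = 0 - j113 V
  V4 = 58.2·(cos(-50.7°) + j·sin(-50.7°)) = 36.86 - j45.04 V
Step 2 — Sum components: V_total = 64.77 - j144.6 V.
Step 3 — Convert to polar: |V_total| = 158.5 V, ∠V_total = -65.9°.

V_total = 158.5∠-65.9° V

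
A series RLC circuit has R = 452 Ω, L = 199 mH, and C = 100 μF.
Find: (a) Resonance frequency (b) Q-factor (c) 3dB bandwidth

Step 1 — Resonance condition Im(Z)=0 gives ω₀ = 1/√(LC).
Step 2 — ω₀ = 1/√(0.199·0.0001) = 224.2 rad/s.
Step 3 — f₀ = ω₀/(2π) = 35.68 Hz.
Step 4 — Series Q: Q = ω₀L/R = 224.2·0.199/452 = 0.09869.
Step 5 — 3dB bandwidth: Δω = ω₀/Q = 2271 rad/s; BW = Δω/(2π) = 361.5 Hz.

(a) f₀ = 35.68 Hz  (b) Q = 0.09869  (c) BW = 361.5 Hz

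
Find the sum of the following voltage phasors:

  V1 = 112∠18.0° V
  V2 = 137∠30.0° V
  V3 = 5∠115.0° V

Step 1 — Convert each phasor to rectangular form:
  V1 = 112·(cos(18.0°) + j·sin(18.0°)) = 106.5 + j34.61 V
  V2 = 137·(cos(30.0°) + j·sin(30.0°)) = 118.6 + j68.5 V
  V3 = 5·(cos(115.0°) + j·sin(115.0°)) = -2.113 + j4.532 V
Step 2 — Sum components: V_total = 223.1 + j107.6 V.
Step 3 — Convert to polar: |V_total| = 247.7 V, ∠V_total = 25.8°.

V_total = 247.7∠25.8° V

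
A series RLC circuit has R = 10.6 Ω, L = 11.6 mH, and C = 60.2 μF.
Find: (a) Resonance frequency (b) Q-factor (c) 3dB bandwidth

Step 1 — Resonance condition Im(Z)=0 gives ω₀ = 1/√(LC).
Step 2 — ω₀ = 1/√(0.0116·6.02e-05) = 1197 rad/s.
Step 3 — f₀ = ω₀/(2π) = 190.5 Hz.
Step 4 — Series Q: Q = ω₀L/R = 1197·0.0116/10.6 = 1.31.
Step 5 — 3dB bandwidth: Δω = ω₀/Q = 913.8 rad/s; BW = Δω/(2π) = 145.4 Hz.

(a) f₀ = 190.5 Hz  (b) Q = 1.31  (c) BW = 145.4 Hz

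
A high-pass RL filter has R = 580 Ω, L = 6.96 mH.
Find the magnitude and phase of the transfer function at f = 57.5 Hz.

Step 1 — Angular frequency: ω = 2π·57.5 = 361.3 rad/s.
Step 2 — Transfer function: H(jω) = jωL/(R + jωL).
Step 3 — Numerator jωL = j·2.515; denominator R + jωL = 580 + j2.515.
Step 4 — H = 1.88e-05 + j0.004335.
Step 5 — Magnitude: |H| = 0.004335 (-47.3 dB); phase: φ = 89.8°.

|H| = 0.004335 (-47.3 dB), φ = 89.8°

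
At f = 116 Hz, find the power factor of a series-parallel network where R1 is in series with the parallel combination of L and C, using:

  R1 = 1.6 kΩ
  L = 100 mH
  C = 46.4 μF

Step 1 — Angular frequency: ω = 2π·f = 2π·116 = 728.8 rad/s.
Step 2 — Component impedances:
  R1: Z = R = 1600 Ω
  L: Z = jωL = j·728.8·0.1 = 0 + j72.88 Ω
  C: Z = 1/(jωC) = -j/(ω·C) = 0 - j29.57 Ω
Step 3 — Parallel branch: L || C = 1/(1/L + 1/C) = 0 - j49.76 Ω.
Step 4 — Series with R1: Z_total = R1 + (L || C) = 1600 - j49.76 Ω = 1601∠-1.8° Ω.
Step 5 — Power factor: PF = cos(φ) = Re(Z)/|Z| = 1600/1600.8 = 0.9995.
Step 6 — Type: Im(Z) = -49.76 ⇒ leading (phase φ = -1.8°).

PF = 0.9995 (leading, φ = -1.8°)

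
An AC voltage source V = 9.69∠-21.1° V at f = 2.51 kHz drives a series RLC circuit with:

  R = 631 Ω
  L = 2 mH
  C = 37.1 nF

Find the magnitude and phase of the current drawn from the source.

Step 1 — Angular frequency: ω = 2π·f = 2π·2510 = 1.577e+04 rad/s.
Step 2 — Component impedances:
  R: Z = R = 631 Ω
  L: Z = jωL = j·1.577e+04·0.002 = 0 + j31.54 Ω
  C: Z = 1/(jωC) = -j/(ω·C) = 0 - j1709 Ω
Step 3 — Series combination: Z_total = R + L + C = 631 - j1678 Ω = 1792∠-69.4° Ω.
Step 4 — Source phasor: V = 9.69∠-21.1° V = 9.04 - j3.488 V.
Step 5 — Ohm's law: I = V / Z_total = (9.04 - j3.488) / (631 - j1678) = 0.003597 + j0.004036 A.
Step 6 — Convert to polar: |I| = 0.005406 A, ∠I = 48.3°.

I = 0.005406∠48.3° A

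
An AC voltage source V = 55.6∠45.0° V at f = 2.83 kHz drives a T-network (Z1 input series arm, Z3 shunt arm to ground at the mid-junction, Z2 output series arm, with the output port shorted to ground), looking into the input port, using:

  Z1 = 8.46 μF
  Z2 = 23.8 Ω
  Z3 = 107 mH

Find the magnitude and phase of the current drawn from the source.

Step 1 — Angular frequency: ω = 2π·f = 2π·2830 = 1.778e+04 rad/s.
Step 2 — Component impedances:
  Z1: Z = 1/(jωC) = -j/(ω·C) = 0 - j6.648 Ω
  Z2: Z = R = 23.8 Ω
  Z3: Z = jωL = j·1.778e+04·0.107 = 0 + j1903 Ω
Step 3 — With the output port shorted to ground, the output series arm Z2 runs from the junction to ground; the shunt arm Z3 also runs from the junction to ground. They appear in parallel: Z3 || Z2 = 23.8 + j0.2977 Ω.
Step 4 — Series with input arm Z1: Z_in = Z1 + (Z3 || Z2) = 23.8 - j6.35 Ω = 24.63∠-14.9° Ω.
Step 5 — Source phasor: V = 55.6∠45.0° V = 39.32 + j39.32 V.
Step 6 — Ohm's law: I = V / Z_total = (39.32 + j39.32) / (23.8 - j6.35) = 1.131 + j1.954 A.
Step 7 — Convert to polar: |I| = 2.258 A, ∠I = 59.9°.

I = 2.258∠59.9° A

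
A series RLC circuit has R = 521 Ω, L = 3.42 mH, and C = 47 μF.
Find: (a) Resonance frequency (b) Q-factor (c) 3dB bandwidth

Step 1 — Resonance: ω₀ = 1/√(LC) = 1/√(0.00342·4.7e-05) = 2494 rad/s.
Step 2 — f₀ = ω₀/(2π) = 397 Hz.
Step 3 — Series Q: Q = ω₀L/R = 2494·0.00342/521 = 0.01637.
Step 4 — Bandwidth: Δω = ω₀/Q = 1.523e+05 rad/s; BW = Δω/(2π) = 2.425e+04 Hz.

(a) f₀ = 397 Hz  (b) Q = 0.01637  (c) BW = 2.425e+04 Hz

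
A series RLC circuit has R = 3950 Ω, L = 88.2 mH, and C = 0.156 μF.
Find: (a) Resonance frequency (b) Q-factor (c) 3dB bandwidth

Step 1 — Resonance condition Im(Z)=0 gives ω₀ = 1/√(LC).
Step 2 — ω₀ = 1/√(0.0882·1.56e-07) = 8525 rad/s.
Step 3 — f₀ = ω₀/(2π) = 1357 Hz.
Step 4 — Series Q: Q = ω₀L/R = 8525·0.0882/3950 = 0.1904.
Step 5 — 3dB bandwidth: Δω = ω₀/Q = 4.478e+04 rad/s; BW = Δω/(2π) = 7128 Hz.

(a) f₀ = 1357 Hz  (b) Q = 0.1904  (c) BW = 7128 Hz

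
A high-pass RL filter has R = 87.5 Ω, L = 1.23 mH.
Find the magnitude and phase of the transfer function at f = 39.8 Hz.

Step 1 — Angular frequency: ω = 2π·39.8 = 250.1 rad/s.
Step 2 — Transfer function: H(jω) = jωL/(R + jωL).
Step 3 — Numerator jωL = j·0.3076; denominator R + jωL = 87.5 + j0.3076.
Step 4 — H = 1.236e-05 + j0.003515.
Step 5 — Magnitude: |H| = 0.003515 (-49.1 dB); phase: φ = 89.8°.

|H| = 0.003515 (-49.1 dB), φ = 89.8°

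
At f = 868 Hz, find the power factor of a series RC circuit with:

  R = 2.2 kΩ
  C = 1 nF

Step 1 — Angular frequency: ω = 2π·f = 2π·868 = 5454 rad/s.
Step 2 — Component impedances:
  R: Z = R = 2200 Ω
  C: Z = 1/(jωC) = -j/(ω·C) = 0 - j1.834e+05 Ω
Step 3 — Series combination: Z_total = R + C = 2200 - j1.834e+05 Ω = 1.834e+05∠-89.3° Ω.
Step 4 — Power factor: PF = cos(φ) = Re(Z)/|Z| = 2200/1.834e+05 = 0.012.
Step 5 — Type: Im(Z) = -1.834e+05 ⇒ leading (phase φ = -89.3°).

PF = 0.012 (leading, φ = -89.3°)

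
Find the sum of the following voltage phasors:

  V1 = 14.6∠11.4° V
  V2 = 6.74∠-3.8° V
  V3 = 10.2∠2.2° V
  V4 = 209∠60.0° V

Step 1 — Convert each phasor to rectangular form:
  V1 = 14.6·(cos(11.4°) + j·sin(11.4°)) = 14.31 + j2.886 V
  V2 = 6.74·(cos(-3.8°) + j·sin(-3.8°)) = 6.725 - j0.4467 V
  V3 = 10.2·(cos(2.2°) + j·sin(2.2°)) = 10.19 + j0.3916 V
  V4 = 209·(cos(60.0°) + j·sin(60.0°)) = 104.5 + j181 V
Step 2 — Sum components: V_total = 135.7 + j183.8 V.
Step 3 — Convert to polar: |V_total| = 228.5 V, ∠V_total = 53.6°.

V_total = 228.5∠53.6° V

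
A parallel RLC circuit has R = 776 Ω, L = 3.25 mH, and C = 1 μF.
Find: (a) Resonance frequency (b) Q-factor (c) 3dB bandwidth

Step 1 — Resonance: ω₀ = 1/√(LC) = 1/√(0.00325·1e-06) = 1.754e+04 rad/s.
Step 2 — f₀ = ω₀/(2π) = 2792 Hz.
Step 3 — Parallel Q: Q = R/(ω₀L) = 776/(1.754e+04·0.00325) = 13.61.
Step 4 — Bandwidth: Δω = ω₀/Q = 1289 rad/s; BW = Δω/(2π) = 205.1 Hz.

(a) f₀ = 2792 Hz  (b) Q = 13.61  (c) BW = 205.1 Hz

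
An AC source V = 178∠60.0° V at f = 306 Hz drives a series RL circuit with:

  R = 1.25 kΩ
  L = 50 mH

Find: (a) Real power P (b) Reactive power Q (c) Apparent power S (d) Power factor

Step 1 — Angular frequency: ω = 2π·f = 2π·306 = 1923 rad/s.
Step 2 — Component impedances:
  R: Z = R = 1250 Ω
  L: Z = jωL = j·1923·0.05 = 0 + j96.13 Ω
Step 3 — Series combination: Z_total = R + L = 1250 + j96.13 Ω = 1254∠4.4° Ω.
Step 4 — Source phasor: V = 178∠60.0° V = 89 + j154.2 V.
Step 5 — Current: I = V / Z = 0.08021 + j0.1172 A = 0.142∠55.6° A.
Step 6 — Complex power: S = V·I* = 25.2 + j1.938 VA.
Step 7 — Real power: P = Re(S) = 25.2 W.
Step 8 — Reactive power: Q = Im(S) = 1.938 VAR.
Step 9 — Apparent power: |S| = 25.27 VA.
Step 10 — Power factor: PF = P/|S| = 0.9971 (lagging).

(a) P = 25.2 W  (b) Q = 1.938 VAR  (c) S = 25.27 VA  (d) PF = 0.9971 (lagging)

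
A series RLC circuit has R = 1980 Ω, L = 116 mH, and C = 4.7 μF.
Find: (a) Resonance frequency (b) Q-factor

Step 1 — Resonance condition Im(Z)=0 gives ω₀ = 1/√(LC).
Step 2 — ω₀ = 1/√(0.116·4.7e-06) = 1354 rad/s.
Step 3 — f₀ = ω₀/(2π) = 215.5 Hz.
Step 4 — Series Q: Q = ω₀L/R = 1354·0.116/1980 = 0.07934.

(a) f₀ = 215.5 Hz  (b) Q = 0.07934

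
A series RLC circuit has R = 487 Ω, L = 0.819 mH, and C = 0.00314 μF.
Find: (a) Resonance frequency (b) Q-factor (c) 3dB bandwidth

Step 1 — Resonance: ω₀ = 1/√(LC) = 1/√(0.000819·3.14e-09) = 6.236e+05 rad/s.
Step 2 — f₀ = ω₀/(2π) = 9.925e+04 Hz.
Step 3 — Series Q: Q = ω₀L/R = 6.236e+05·0.000819/487 = 1.049.
Step 4 — Bandwidth: Δω = ω₀/Q = 5.946e+05 rad/s; BW = Δω/(2π) = 9.464e+04 Hz.

(a) f₀ = 9.925e+04 Hz  (b) Q = 1.049  (c) BW = 9.464e+04 Hz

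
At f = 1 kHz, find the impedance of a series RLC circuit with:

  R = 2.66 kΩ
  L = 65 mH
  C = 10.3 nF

Step 1 — Angular frequency: ω = 2π·f = 2π·1000 = 6283 rad/s.
Step 2 — Component impedances:
  R: Z = R = 2660 Ω
  L: Z = jωL = j·6283·0.065 = 0 + j408.4 Ω
  C: Z = 1/(jωC) = -j/(ω·C) = 0 - j1.545e+04 Ω
Step 3 — Series combination: Z_total = R + L + C = 2660 - j1.504e+04 Ω = 1.528e+04∠-80.0° Ω.

Z = 2660 - j1.504e+04 Ω = 1.528e+04∠-80.0° Ω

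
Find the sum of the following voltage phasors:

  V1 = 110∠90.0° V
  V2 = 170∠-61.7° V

Step 1 — Convert each phasor to rectangular form:
  V1 = 110·(cos(90.0°) + j·sin(90.0°)) = 0 + j110 V
  V2 = 170·(cos(-61.7°) + j·sin(-61.7°)) = 80.59 - j149.7 V
Step 2 — Sum components: V_total = 80.59 - j39.68 V.
Step 3 — Convert to polar: |V_total| = 89.83 V, ∠V_total = -26.2°.

V_total = 89.83∠-26.2° V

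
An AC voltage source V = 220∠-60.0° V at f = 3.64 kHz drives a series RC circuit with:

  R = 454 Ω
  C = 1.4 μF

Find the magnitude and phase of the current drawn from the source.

Step 1 — Angular frequency: ω = 2π·f = 2π·3640 = 2.287e+04 rad/s.
Step 2 — Component impedances:
  R: Z = R = 454 Ω
  C: Z = 1/(jωC) = -j/(ω·C) = 0 - j31.23 Ω
Step 3 — Series combination: Z_total = R + C = 454 - j31.23 Ω = 455.1∠-3.9° Ω.
Step 4 — Source phasor: V = 220∠-60.0° V = 110 - j190.5 V.
Step 5 — Ohm's law: I = V / Z_total = (110 - j190.5) / (454 - j31.23) = 0.2699 - j0.4011 A.
Step 6 — Convert to polar: |I| = 0.4834 A, ∠I = -56.1°.

I = 0.4834∠-56.1° A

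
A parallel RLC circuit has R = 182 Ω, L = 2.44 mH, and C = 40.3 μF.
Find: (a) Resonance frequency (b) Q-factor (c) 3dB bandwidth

Step 1 — Resonance: ω₀ = 1/√(LC) = 1/√(0.00244·4.03e-05) = 3189 rad/s.
Step 2 — f₀ = ω₀/(2π) = 507.5 Hz.
Step 3 — Parallel Q: Q = R/(ω₀L) = 182/(3189·0.00244) = 23.39.
Step 4 — Bandwidth: Δω = ω₀/Q = 136.3 rad/s; BW = Δω/(2π) = 21.7 Hz.

(a) f₀ = 507.5 Hz  (b) Q = 23.39  (c) BW = 21.7 Hz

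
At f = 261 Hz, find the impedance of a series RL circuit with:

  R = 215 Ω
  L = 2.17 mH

Step 1 — Angular frequency: ω = 2π·f = 2π·261 = 1640 rad/s.
Step 2 — Component impedances:
  R: Z = R = 215 Ω
  L: Z = jωL = j·1640·0.00217 = 0 + j3.559 Ω
Step 3 — Series combination: Z_total = R + L = 215 + j3.559 Ω = 215∠0.9° Ω.

Z = 215 + j3.559 Ω = 215∠0.9° Ω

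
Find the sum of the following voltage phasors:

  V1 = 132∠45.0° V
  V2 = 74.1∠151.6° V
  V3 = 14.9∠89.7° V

Step 1 — Convert each phasor to rectangular form:
  V1 = 132·(cos(45.0°) + j·sin(45.0°)) = 93.34 + j93.34 V
  V2 = 74.1·(cos(151.6°) + j·sin(151.6°)) = -65.18 + j35.24 V
  V3 = 14.9·(cos(89.7°) + j·sin(89.7°)) = 0.07802 + j14.9 V
Step 2 — Sum components: V_total = 28.23 + j143.5 V.
Step 3 — Convert to polar: |V_total| = 146.2 V, ∠V_total = 78.9°.

V_total = 146.2∠78.9° V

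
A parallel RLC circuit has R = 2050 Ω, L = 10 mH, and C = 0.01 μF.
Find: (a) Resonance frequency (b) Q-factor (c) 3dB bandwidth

Step 1 — Resonance: ω₀ = 1/√(LC) = 1/√(0.01·1e-08) = 1e+05 rad/s.
Step 2 — f₀ = ω₀/(2π) = 1.592e+04 Hz.
Step 3 — Parallel Q: Q = R/(ω₀L) = 2050/(1e+05·0.01) = 2.05.
Step 4 — Bandwidth: Δω = ω₀/Q = 4.878e+04 rad/s; BW = Δω/(2π) = 7764 Hz.

(a) f₀ = 1.592e+04 Hz  (b) Q = 2.05  (c) BW = 7764 Hz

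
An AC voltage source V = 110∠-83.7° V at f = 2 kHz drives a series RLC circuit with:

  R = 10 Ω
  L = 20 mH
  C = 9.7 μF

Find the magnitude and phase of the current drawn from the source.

Step 1 — Angular frequency: ω = 2π·f = 2π·2000 = 1.257e+04 rad/s.
Step 2 — Component impedances:
  R: Z = R = 10 Ω
  L: Z = jωL = j·1.257e+04·0.02 = 0 + j251.3 Ω
  C: Z = 1/(jωC) = -j/(ω·C) = 0 - j8.204 Ω
Step 3 — Series combination: Z_total = R + L + C = 10 + j243.1 Ω = 243.3∠87.6° Ω.
Step 4 — Source phasor: V = 110∠-83.7° V = 12.07 - j109.3 V.
Step 5 — Ohm's law: I = V / Z_total = (12.07 - j109.3) / (10 + j243.1) = -0.4469 - j0.06803 A.
Step 6 — Convert to polar: |I| = 0.4521 A, ∠I = -171.3°.

I = 0.4521∠-171.3° A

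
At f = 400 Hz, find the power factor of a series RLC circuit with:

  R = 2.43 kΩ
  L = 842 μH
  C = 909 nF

Step 1 — Angular frequency: ω = 2π·f = 2π·400 = 2513 rad/s.
Step 2 — Component impedances:
  R: Z = R = 2430 Ω
  L: Z = jωL = j·2513·0.000842 = 0 + j2.116 Ω
  C: Z = 1/(jωC) = -j/(ω·C) = 0 - j437.7 Ω
Step 3 — Series combination: Z_total = R + L + C = 2430 - j435.6 Ω = 2469∠-10.2° Ω.
Step 4 — Power factor: PF = cos(φ) = Re(Z)/|Z| = 2430/2468.7 = 0.9843.
Step 5 — Type: Im(Z) = -435.6 ⇒ leading (phase φ = -10.2°).

PF = 0.9843 (leading, φ = -10.2°)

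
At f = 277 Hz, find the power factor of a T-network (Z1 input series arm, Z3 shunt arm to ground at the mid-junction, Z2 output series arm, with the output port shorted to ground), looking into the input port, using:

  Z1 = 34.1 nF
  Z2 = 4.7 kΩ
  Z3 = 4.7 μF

Step 1 — Angular frequency: ω = 2π·f = 2π·277 = 1740 rad/s.
Step 2 — Component impedances:
  Z1: Z = 1/(jωC) = -j/(ω·C) = 0 - j1.685e+04 Ω
  Z2: Z = R = 4700 Ω
  Z3: Z = 1/(jωC) = -j/(ω·C) = 0 - j122.2 Ω
Step 3 — With the output port shorted to ground, the output series arm Z2 runs from the junction to ground; the shunt arm Z3 also runs from the junction to ground. They appear in parallel: Z3 || Z2 = 3.178 - j122.2 Ω.
Step 4 — Series with input arm Z1: Z_in = Z1 + (Z3 || Z2) = 3.178 - j1.697e+04 Ω = 1.697e+04∠-90.0° Ω.
Step 5 — Power factor: PF = cos(φ) = Re(Z)/|Z| = 3.1776/16972 = 0.0001872.
Step 6 — Type: Im(Z) = -1.697e+04 ⇒ leading (phase φ = -90.0°).

PF = 0.0001872 (leading, φ = -90.0°)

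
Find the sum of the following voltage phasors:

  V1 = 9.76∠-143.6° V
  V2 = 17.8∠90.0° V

Step 1 — Convert each phasor to rectangular form:
  V1 = 9.76·(cos(-143.6°) + j·sin(-143.6°)) = -7.856 - j5.792 V
  V2 = 17.8·(cos(90.0°) + j·sin(90.0°)) = 0 + j17.8 V
Step 2 — Sum components: V_total = -7.856 + j12.01 V.
Step 3 — Convert to polar: |V_total| = 14.35 V, ∠V_total = 123.2°.

V_total = 14.35∠123.2° V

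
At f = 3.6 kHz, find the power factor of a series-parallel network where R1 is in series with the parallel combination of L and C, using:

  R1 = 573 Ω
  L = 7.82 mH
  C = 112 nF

Step 1 — Angular frequency: ω = 2π·f = 2π·3600 = 2.262e+04 rad/s.
Step 2 — Component impedances:
  R1: Z = R = 573 Ω
  L: Z = jωL = j·2.262e+04·0.00782 = 0 + j176.9 Ω
  C: Z = 1/(jωC) = -j/(ω·C) = 0 - j394.7 Ω
Step 3 — Parallel branch: L || C = 1/(1/L + 1/C) = 0 + j320.5 Ω.
Step 4 — Series with R1: Z_total = R1 + (L || C) = 573 + j320.5 Ω = 656.5∠29.2° Ω.
Step 5 — Power factor: PF = cos(φ) = Re(Z)/|Z| = 573/656.55 = 0.8727.
Step 6 — Type: Im(Z) = 320.5 ⇒ lagging (phase φ = 29.2°).

PF = 0.8727 (lagging, φ = 29.2°)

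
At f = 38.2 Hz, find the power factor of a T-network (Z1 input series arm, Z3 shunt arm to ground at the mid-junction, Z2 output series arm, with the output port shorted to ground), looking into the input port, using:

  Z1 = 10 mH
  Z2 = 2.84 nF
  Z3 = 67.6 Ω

Step 1 — Angular frequency: ω = 2π·f = 2π·38.2 = 240 rad/s.
Step 2 — Component impedances:
  Z1: Z = jωL = j·240·0.01 = 0 + j2.4 Ω
  Z2: Z = 1/(jωC) = -j/(ω·C) = 0 - j1.467e+06 Ω
  Z3: Z = R = 67.6 Ω
Step 3 — With the output port shorted to ground, the output series arm Z2 runs from the junction to ground; the shunt arm Z3 also runs from the junction to ground. They appear in parallel: Z3 || Z2 = 67.6 - j0.003115 Ω.
Step 4 — Series with input arm Z1: Z_in = Z1 + (Z3 || Z2) = 67.6 + j2.397 Ω = 67.64∠2.0° Ω.
Step 5 — Power factor: PF = cos(φ) = Re(Z)/|Z| = 67.6/67.64 = 0.9994.
Step 6 — Type: Im(Z) = 2.397 ⇒ lagging (phase φ = 2.0°).

PF = 0.9994 (lagging, φ = 2.0°)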